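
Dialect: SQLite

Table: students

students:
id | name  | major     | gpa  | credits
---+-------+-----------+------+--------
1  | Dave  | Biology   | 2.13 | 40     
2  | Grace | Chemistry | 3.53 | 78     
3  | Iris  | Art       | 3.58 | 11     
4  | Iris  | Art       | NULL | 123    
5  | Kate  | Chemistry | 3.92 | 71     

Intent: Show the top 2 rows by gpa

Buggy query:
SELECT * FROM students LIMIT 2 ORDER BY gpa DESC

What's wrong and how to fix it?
Bug: LIMIT must come after ORDER BY

Fix: Swap the clauses: ORDER BY first, then LIMIT

Corrected query:
SELECT * FROM students ORDER BY gpa DESC LIMIT 2

Result:
id | name | major     | gpa  | credits
---+------+-----------+------+--------
5  | Kate | Chemistry | 3.92 | 71     
3  | Iris | Art       | 3.58 | 11     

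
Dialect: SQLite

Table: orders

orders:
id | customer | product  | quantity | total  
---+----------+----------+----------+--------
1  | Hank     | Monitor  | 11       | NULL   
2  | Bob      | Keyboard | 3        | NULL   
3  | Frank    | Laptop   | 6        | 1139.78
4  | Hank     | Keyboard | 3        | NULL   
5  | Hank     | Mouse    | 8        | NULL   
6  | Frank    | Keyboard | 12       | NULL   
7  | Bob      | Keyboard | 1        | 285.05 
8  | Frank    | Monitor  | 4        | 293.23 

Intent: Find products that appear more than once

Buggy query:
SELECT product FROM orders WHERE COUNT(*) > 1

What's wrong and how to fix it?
Bug: COUNT(*) is an aggregate and cannot be used in WHERE

Fix: GROUP BY product, then filter groups with HAVING COUNT(*) > 1

Corrected query:
SELECT product FROM orders GROUP BY product HAVING COUNT(*) > 1

Result:
product 
--------
Keyboard
Monitor 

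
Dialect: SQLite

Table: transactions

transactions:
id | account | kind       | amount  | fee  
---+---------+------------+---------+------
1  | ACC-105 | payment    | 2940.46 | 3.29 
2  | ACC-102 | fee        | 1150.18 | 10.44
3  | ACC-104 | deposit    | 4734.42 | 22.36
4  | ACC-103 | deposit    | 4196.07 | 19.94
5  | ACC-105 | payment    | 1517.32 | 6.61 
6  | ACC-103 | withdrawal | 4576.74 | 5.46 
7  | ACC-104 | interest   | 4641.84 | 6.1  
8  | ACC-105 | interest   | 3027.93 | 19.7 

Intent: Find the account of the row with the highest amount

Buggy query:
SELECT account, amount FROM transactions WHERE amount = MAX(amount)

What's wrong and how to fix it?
Bug: WHERE is evaluated per row; an aggregate over the whole table isn't defined there

Fix: Wrap MAX in a scalar subquery so WHERE compares against a single value

Corrected query:
SELECT account, amount FROM transactions WHERE amount = (SELECT MAX(amount) FROM transactions)

Result:
account | amount 
--------+--------
ACC-104 | 4734.42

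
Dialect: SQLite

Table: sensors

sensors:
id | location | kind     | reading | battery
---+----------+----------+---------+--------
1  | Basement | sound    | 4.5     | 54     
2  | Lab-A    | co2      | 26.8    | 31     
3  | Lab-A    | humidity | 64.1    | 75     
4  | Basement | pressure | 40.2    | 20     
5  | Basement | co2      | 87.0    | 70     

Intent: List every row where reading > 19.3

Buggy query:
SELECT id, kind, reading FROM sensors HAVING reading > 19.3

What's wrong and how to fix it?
Bug: This is a non-aggregate query (no GROUP BY, no aggregates), so in SQLite the HAVING clause is invalid here; a row-level condition belongs in WHERE

Fix: Use WHERE for row-level filtering

Corrected query:
SELECT id, kind, reading FROM sensors WHERE reading > 19.3

Result:
id | kind     | reading
---+----------+--------
2  | co2      | 26.8   
3  | humidity | 64.1   
4  | pressure | 40.2   
5  | co2      | 87     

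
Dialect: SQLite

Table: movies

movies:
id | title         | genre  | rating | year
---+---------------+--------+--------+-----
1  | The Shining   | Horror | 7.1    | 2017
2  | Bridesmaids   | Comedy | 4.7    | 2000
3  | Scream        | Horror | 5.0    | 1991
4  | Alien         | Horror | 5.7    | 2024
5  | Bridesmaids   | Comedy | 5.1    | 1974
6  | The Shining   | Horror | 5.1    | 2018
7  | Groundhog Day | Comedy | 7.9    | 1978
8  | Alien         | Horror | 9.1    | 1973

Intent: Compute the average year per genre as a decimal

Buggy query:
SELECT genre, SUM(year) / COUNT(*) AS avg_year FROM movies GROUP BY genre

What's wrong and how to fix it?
Bug: Both operands are integers, so '/' performs integer division and truncates

Fix: Cast one side to REAL so the division keeps the fractional part

Corrected query:
SELECT genre, SUM(year) * 1.0 / COUNT(*) AS avg_year FROM movies GROUP BY genre

Result:
genre  | avg_year
-------+---------
Comedy | 1984    
Horror | 2004.6  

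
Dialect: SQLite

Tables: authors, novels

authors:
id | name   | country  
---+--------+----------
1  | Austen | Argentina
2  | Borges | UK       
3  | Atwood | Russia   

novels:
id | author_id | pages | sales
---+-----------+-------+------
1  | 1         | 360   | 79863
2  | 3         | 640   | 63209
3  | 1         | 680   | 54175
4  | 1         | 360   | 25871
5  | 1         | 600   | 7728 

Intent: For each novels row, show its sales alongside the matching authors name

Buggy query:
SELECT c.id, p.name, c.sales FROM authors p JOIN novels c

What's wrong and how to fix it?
Bug: Missing join condition: each novels row is matched to all authors rows instead of just its own

Fix: Specify the join condition linking the foreign key to the parent id

Corrected query:
SELECT c.id, p.name, c.sales FROM authors p JOIN novels c ON c.author_id = p.id

Result:
id | name   | sales
---+--------+------
1  | Austen | 79863
2  | Atwood | 63209
3  | Austen | 54175
4  | Austen | 25871
5  | Austen | 7728 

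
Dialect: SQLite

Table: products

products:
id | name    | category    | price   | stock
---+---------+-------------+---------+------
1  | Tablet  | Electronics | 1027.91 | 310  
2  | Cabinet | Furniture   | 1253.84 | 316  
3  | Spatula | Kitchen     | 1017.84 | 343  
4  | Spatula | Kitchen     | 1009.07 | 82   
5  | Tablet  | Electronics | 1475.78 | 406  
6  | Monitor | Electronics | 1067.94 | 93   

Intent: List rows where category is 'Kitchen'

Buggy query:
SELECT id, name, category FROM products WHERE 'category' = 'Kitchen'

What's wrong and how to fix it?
Bug: 'category' in single quotes is a string literal, not the column; the comparison is literal-vs-literal and never true

Fix: Reference the column as category without single quotes

Corrected query:
SELECT id, name, category FROM products WHERE category = 'Kitchen'

Result:
id | name    | category
---+---------+---------
3  | Spatula | Kitchen 
4  | Spatula | Kitchen 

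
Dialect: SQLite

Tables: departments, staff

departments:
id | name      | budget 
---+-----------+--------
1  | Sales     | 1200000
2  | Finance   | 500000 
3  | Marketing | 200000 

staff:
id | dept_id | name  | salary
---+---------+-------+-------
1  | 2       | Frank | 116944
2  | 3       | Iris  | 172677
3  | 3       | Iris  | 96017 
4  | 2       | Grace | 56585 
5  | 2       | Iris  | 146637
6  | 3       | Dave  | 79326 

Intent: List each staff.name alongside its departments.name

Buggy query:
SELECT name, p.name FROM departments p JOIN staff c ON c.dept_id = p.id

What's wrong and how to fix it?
Bug: 'name' exists in both joined tables, so the database can't tell which one is meant

Fix: Prefix ambiguous columns with the table alias

Corrected query:
SELECT c.name, p.name FROM departments p JOIN staff c ON c.dept_id = p.id

Result:
name  | name     
------+----------
Frank | Finance  
Iris  | Marketing
Iris  | Marketing
Grace | Finance  
Iris  | Finance  
Dave  | Marketing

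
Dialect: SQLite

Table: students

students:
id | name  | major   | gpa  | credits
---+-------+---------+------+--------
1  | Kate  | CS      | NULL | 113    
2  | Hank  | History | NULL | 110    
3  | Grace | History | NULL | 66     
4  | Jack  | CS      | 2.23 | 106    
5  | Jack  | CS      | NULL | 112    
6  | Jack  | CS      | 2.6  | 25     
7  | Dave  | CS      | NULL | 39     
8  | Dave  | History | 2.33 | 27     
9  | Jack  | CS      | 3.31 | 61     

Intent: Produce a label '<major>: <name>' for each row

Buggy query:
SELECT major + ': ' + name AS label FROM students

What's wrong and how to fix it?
Bug: '+' is numeric addition; on text columns SQLite converts them to 0 instead of concatenating

Fix: Use the || operator for string concatenation

Corrected query:
SELECT major || ': ' || name AS label FROM students

Result:
label         
--------------
CS: Kate      
History: Hank 
History: Grace
CS: Jack      
CS: Jack      
CS: Jack      
CS: Dave      
History: Dave 
CS: Jack      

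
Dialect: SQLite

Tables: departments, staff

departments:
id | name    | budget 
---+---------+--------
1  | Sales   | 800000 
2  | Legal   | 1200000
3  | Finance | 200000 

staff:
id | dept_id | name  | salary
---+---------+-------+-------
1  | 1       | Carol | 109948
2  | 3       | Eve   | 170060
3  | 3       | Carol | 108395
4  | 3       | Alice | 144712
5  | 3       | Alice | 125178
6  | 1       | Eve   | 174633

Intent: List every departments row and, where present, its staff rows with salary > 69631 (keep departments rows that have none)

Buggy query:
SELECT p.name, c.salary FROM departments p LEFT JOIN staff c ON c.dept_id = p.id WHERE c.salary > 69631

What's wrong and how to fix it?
Bug: A WHERE condition on the right-hand table after LEFT JOIN drops unmatched parents

Fix: Move the right-table condition into the ON clause so unmatched parents are kept

Corrected query:
SELECT p.name, c.salary FROM departments p LEFT JOIN staff c ON c.dept_id = p.id AND c.salary > 69631

Result:
name    | salary
--------+-------
Sales   | 109948
Sales   | 174633
Legal   | NULL  
Finance | 108395
Finance | 125178
Finance | 144712
Finance | 170060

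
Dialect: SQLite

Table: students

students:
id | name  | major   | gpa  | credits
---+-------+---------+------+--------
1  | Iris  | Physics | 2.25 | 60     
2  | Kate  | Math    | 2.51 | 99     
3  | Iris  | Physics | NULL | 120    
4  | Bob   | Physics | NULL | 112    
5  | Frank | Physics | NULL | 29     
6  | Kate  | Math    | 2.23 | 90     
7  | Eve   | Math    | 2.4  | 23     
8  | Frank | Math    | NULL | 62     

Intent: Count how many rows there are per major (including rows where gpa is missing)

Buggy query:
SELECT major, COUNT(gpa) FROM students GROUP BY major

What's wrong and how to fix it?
Bug: COUNT(gpa) skips NULLs, so groups with missing gpa are undercounted

Fix: Replace COUNT(gpa) with COUNT(*)

Corrected query:
SELECT major, COUNT(*) FROM students GROUP BY major

Result:
major   | COUNT(*)
--------+---------
Math    | 4       
Physics | 4       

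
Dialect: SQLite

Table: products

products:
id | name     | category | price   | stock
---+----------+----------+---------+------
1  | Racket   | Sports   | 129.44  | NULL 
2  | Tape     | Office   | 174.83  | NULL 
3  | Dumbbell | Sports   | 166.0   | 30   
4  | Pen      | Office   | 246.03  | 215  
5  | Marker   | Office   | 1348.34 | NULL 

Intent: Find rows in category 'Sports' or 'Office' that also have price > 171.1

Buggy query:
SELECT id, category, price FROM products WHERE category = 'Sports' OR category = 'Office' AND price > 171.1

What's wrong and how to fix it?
Bug: AND binds tighter than OR, so this parses as category = 'Sports' OR (category = 'Office' AND price > 171.1)

Fix: Group the OR with parentheses (or use IN), then AND the threshold

Corrected query:
SELECT id, category, price FROM products WHERE (category = 'Sports' OR category = 'Office') AND price > 171.1

Result:
id | category | price  
---+----------+--------
2  | Office   | 174.83 
4  | Office   | 246.03 
5  | Office   | 1348.34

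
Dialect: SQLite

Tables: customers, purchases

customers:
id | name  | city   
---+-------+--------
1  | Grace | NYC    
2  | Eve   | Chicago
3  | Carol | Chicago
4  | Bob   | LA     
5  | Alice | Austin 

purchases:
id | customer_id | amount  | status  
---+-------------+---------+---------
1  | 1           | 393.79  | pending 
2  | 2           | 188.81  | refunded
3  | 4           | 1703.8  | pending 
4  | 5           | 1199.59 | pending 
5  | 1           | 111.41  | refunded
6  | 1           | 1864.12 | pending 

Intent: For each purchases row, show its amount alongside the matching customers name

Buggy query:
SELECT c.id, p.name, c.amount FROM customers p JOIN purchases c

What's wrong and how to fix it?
Bug: JOIN with no ON clause produces a cartesian product; every purchases row pairs with every customers row

Fix: Specify the join condition linking the foreign key to the parent id

Corrected query:
SELECT c.id, p.name, c.amount FROM customers p JOIN purchases c ON c.customer_id = p.id

Result:
id | name  | amount 
---+-------+--------
1  | Grace | 393.79 
2  | Eve   | 188.81 
3  | Bob   | 1703.8 
4  | Alice | 1199.59
5  | Grace | 111.41 
6  | Grace | 1864.12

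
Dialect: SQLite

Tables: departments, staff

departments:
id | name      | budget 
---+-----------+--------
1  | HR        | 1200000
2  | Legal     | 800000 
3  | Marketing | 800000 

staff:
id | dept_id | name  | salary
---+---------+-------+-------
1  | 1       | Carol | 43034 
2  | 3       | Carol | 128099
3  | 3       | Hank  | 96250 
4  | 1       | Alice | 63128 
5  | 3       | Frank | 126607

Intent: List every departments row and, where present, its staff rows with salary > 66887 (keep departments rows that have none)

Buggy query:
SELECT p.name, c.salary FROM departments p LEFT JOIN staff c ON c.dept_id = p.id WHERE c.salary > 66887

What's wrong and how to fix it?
Bug: Filtering c.salary in WHERE discards the NULL rows produced by LEFT JOIN, turning it into an inner join

Fix: Move the right-table condition into the ON clause so unmatched parents are kept

Corrected query:
SELECT p.name, c.salary FROM departments p LEFT JOIN staff c ON c.dept_id = p.id AND c.salary > 66887

Result:
name      | salary
----------+-------
HR        | NULL  
Legal     | NULL  
Marketing | 96250 
Marketing | 126607
Marketing | 128099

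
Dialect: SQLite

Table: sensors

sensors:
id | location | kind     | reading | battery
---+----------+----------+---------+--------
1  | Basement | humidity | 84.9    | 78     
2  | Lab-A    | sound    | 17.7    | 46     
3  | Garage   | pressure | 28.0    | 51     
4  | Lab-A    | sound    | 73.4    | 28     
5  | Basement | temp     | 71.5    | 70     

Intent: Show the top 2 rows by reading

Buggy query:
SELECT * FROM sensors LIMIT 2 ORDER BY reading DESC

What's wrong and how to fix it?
Bug: LIMIT must come after ORDER BY

Fix: Sort with ORDER BY, then apply LIMIT

Corrected query:
SELECT * FROM sensors ORDER BY reading DESC LIMIT 2

Result:
id | location | kind     | reading | battery
---+----------+----------+---------+--------
1  | Basement | humidity | 84.9    | 78     
4  | Lab-A    | sound    | 73.4    | 28     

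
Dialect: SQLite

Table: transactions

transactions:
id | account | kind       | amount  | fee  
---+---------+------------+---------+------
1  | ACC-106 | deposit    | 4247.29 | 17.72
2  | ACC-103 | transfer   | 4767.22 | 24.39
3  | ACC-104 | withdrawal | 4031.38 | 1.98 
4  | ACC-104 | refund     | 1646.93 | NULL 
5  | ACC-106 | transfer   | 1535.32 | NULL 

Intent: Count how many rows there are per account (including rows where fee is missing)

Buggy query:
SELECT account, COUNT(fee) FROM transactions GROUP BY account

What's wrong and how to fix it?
Bug: COUNT(column) counts non-NULL values only; rows with NULL fee aren't counted

Fix: Replace COUNT(fee) with COUNT(*)

Corrected query:
SELECT account, COUNT(*) FROM transactions GROUP BY account

Result:
account | COUNT(*)
--------+---------
ACC-103 | 1       
ACC-104 | 2       
ACC-106 | 2       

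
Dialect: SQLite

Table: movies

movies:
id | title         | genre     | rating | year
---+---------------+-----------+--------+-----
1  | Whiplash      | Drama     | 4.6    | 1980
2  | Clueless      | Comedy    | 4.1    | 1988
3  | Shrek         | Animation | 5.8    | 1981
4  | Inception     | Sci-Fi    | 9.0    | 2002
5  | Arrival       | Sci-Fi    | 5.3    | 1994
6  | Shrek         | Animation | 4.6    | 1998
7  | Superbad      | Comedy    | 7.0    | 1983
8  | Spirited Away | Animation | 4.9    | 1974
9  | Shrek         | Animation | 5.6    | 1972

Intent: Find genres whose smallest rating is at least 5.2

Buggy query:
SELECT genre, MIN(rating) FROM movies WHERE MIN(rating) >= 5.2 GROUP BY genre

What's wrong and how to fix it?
Bug: MIN() in WHERE is a misuse of aggregate

Fix: Use HAVING for the per-group MIN condition

Corrected query:
SELECT genre, MIN(rating) FROM movies GROUP BY genre HAVING MIN(rating) >= 5.2

Result:
genre  | MIN(rating)
-------+------------
Sci-Fi | 5.3        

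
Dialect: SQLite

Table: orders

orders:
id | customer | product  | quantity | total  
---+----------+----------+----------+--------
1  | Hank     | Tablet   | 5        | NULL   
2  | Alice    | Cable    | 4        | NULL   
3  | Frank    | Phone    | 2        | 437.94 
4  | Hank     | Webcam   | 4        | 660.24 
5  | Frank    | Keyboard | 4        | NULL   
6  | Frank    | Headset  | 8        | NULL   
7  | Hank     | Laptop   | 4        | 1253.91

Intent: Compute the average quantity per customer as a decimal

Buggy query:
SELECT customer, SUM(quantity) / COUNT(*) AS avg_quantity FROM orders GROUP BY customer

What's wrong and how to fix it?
Bug: SUM(quantity) and COUNT(*) are both integers; the division truncates the fractional part

Fix: Cast one side to REAL so the division keeps the fractional part

Corrected query:
SELECT customer, SUM(quantity) * 1.0 / COUNT(*) AS avg_quantity FROM orders GROUP BY customer

Result:
customer | avg_quantity
---------+-------------
Alice    | 4           
Frank    | 4.666667    
Hank     | 4.333333    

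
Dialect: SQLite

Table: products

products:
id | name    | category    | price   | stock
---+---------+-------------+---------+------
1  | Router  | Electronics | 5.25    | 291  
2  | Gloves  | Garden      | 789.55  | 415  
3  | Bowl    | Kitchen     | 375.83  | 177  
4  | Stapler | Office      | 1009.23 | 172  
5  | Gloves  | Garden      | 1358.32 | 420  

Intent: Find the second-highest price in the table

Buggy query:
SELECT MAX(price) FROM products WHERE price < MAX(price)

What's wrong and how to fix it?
Bug: The inner MAX is an aggregate inside WHERE, which is not allowed

Fix: Put the inner MAX in a scalar subquery

Corrected query:
SELECT MAX(price) FROM products WHERE price < (SELECT MAX(price) FROM products)

Result:
MAX(price)
----------
1009.23   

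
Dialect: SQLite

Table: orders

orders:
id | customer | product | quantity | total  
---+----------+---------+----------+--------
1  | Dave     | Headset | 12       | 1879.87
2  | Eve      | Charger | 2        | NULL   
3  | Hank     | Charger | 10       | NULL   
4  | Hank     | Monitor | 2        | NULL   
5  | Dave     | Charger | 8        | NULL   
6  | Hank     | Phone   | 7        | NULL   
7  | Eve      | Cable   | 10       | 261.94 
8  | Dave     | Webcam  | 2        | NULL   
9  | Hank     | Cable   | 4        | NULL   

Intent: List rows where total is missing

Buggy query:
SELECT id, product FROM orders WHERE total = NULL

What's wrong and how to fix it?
Bug: '= NULL' is always unknown in SQL three-valued logic, so no rows match

Fix: Replace '= NULL' with 'IS NULL'

Corrected query:
SELECT id, product FROM orders WHERE total IS NULL

Result:
id | product
---+--------
2  | Charger
3  | Charger
4  | Monitor
5  | Charger
6  | Phone  
8  | Webcam 
9  | Cable  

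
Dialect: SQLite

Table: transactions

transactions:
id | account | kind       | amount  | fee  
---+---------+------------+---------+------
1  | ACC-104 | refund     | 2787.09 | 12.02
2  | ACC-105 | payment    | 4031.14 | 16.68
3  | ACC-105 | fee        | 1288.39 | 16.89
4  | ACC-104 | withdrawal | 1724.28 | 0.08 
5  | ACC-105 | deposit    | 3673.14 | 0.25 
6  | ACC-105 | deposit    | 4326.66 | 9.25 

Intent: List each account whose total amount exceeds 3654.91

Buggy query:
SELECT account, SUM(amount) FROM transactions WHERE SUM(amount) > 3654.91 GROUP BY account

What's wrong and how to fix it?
Bug: Aggregate functions cannot appear in a WHERE clause

Fix: Move the aggregate condition to a HAVING clause

Corrected query:
SELECT account, SUM(amount) FROM transactions GROUP BY account HAVING SUM(amount) > 3654.91

Result:
account | SUM(amount)
--------+------------
ACC-104 | 4511.37    
ACC-105 | 13319.33   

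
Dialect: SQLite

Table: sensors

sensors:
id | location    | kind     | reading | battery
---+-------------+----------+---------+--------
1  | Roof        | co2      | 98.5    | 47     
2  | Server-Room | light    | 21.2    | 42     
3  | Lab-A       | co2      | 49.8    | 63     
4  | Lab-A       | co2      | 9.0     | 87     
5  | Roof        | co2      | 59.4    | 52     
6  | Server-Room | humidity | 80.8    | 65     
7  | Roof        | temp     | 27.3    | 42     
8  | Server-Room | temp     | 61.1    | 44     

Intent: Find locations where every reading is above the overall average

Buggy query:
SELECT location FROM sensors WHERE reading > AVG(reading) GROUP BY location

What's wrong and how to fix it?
Bug: AVG() is an aggregate; it can't sit directly in WHERE

Fix: Compute the overall average in a scalar subquery and compare each group's MIN against it in HAVING

Corrected query:
SELECT location FROM sensors GROUP BY location HAVING MIN(reading) > (SELECT AVG(reading) FROM sensors)

Result:
(no rows)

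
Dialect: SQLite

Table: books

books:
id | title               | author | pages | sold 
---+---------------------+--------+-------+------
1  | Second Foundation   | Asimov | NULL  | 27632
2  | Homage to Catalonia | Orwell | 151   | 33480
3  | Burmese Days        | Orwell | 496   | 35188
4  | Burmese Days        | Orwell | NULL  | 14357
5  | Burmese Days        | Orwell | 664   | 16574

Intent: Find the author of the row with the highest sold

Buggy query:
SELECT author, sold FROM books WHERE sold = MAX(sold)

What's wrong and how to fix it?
Bug: MAX(sold) is an aggregate and cannot be used directly in WHERE

Fix: Use a subquery: WHERE sold = (SELECT MAX(sold) FROM books)

Corrected query:
SELECT author, sold FROM books WHERE sold = (SELECT MAX(sold) FROM books)

Result:
author | sold 
-------+------
Orwell | 35188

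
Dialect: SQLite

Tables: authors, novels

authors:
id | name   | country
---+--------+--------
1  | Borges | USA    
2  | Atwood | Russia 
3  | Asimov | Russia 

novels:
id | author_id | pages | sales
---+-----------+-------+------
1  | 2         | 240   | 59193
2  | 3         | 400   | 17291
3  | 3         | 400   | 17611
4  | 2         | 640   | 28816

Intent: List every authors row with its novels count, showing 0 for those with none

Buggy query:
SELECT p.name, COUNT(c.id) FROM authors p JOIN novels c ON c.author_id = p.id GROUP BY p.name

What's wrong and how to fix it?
Bug: An inner join excludes parents with zero children

Fix: Use LEFT JOIN so parents without children still appear (COUNT(c.id) gives 0)

Corrected query:
SELECT p.name, COUNT(c.id) FROM authors p LEFT JOIN novels c ON c.author_id = p.id GROUP BY p.name

Result:
name   | COUNT(c.id)
-------+------------
Asimov | 2          
Atwood | 2          
Borges | 0          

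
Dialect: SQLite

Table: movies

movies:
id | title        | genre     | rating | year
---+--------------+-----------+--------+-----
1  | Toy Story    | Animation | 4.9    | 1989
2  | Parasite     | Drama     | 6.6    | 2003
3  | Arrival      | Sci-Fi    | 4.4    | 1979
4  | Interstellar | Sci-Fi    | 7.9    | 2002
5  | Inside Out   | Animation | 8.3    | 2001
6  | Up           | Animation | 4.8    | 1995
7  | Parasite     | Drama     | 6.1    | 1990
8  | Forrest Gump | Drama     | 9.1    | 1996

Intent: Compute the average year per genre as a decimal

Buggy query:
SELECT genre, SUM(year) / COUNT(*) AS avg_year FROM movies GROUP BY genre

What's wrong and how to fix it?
Bug: Both operands are integers, so '/' performs integer division and truncates

Fix: Multiply by 1.0 (or CAST to REAL) to force floating-point division

Corrected query:
SELECT genre, SUM(year) * 1.0 / COUNT(*) AS avg_year FROM movies GROUP BY genre

Result:
genre     | avg_year   
----------+------------
Animation | 1995       
Drama     | 1996.333333
Sci-Fi    | 1990.5     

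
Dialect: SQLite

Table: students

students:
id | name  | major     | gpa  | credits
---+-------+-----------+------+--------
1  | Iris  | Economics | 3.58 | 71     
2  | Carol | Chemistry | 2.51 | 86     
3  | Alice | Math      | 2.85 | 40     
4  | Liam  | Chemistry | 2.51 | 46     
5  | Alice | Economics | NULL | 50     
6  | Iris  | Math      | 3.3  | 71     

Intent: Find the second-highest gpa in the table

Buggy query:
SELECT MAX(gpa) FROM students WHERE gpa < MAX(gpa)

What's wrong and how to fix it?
Bug: MAX(gpa) on the right of the comparison is an aggregate-in-WHERE error

Fix: Put the inner MAX in a scalar subquery

Corrected query:
SELECT MAX(gpa) FROM students WHERE gpa < (SELECT MAX(gpa) FROM students)

Result:
MAX(gpa)
--------
3.3     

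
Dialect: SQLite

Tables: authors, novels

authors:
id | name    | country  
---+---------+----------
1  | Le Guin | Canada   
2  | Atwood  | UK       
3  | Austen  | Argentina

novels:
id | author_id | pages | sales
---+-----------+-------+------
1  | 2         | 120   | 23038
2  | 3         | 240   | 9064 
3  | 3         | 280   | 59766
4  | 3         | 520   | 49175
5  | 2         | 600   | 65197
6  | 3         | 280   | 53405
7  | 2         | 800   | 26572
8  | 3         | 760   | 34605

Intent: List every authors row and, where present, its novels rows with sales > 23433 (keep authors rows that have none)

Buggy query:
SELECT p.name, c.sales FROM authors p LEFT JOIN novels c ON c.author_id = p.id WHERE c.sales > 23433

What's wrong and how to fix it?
Bug: A WHERE condition on the right-hand table after LEFT JOIN drops unmatched parents

Fix: Put 'c.sales > 23433' in the JOIN's ON clause instead of WHERE

Corrected query:
SELECT p.name, c.sales FROM authors p LEFT JOIN novels c ON c.author_id = p.id AND c.sales > 23433

Result:
name    | sales
--------+------
Le Guin | NULL 
Atwood  | 26572
Atwood  | 65197
Austen  | 34605
Austen  | 49175
Austen  | 53405
Austen  | 59766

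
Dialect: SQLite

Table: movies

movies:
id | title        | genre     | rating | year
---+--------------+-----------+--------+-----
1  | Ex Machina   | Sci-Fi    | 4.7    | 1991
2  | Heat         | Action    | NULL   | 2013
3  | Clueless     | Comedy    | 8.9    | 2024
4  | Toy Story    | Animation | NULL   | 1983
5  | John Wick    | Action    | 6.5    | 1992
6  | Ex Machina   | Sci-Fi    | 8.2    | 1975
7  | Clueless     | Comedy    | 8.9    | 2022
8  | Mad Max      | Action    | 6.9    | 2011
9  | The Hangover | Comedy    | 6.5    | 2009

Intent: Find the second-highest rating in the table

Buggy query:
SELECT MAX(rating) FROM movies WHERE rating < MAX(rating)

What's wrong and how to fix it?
Bug: The inner MAX is an aggregate inside WHERE, which is not allowed

Fix: Compute the overall MAX in a subquery, then take MAX of rows below it

Corrected query:
SELECT MAX(rating) FROM movies WHERE rating < (SELECT MAX(rating) FROM movies)

Result:
MAX(rating)
-----------
8.2        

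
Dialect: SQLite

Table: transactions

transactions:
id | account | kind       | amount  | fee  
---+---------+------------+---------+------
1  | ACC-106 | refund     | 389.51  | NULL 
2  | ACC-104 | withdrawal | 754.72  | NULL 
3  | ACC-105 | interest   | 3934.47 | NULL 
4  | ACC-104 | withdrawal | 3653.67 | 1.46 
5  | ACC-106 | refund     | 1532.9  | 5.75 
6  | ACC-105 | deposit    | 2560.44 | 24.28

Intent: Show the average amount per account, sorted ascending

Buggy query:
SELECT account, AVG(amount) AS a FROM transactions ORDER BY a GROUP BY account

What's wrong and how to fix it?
Bug: ORDER BY appears before GROUP BY; SQL clause order requires GROUP BY first

Fix: Move ORDER BY to the end, after GROUP BY

Corrected query:
SELECT account, AVG(amount) AS a FROM transactions GROUP BY account ORDER BY a

Result:
account | a       
--------+---------
ACC-106 | 961.205 
ACC-104 | 2204.195
ACC-105 | 3247.455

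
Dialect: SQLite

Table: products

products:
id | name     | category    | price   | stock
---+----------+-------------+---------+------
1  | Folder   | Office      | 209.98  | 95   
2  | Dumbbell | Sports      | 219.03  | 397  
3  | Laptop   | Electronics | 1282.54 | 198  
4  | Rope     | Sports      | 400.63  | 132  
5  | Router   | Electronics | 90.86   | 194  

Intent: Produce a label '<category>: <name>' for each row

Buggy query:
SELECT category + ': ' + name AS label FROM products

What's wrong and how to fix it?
Bug: '+' is numeric addition; on text columns SQLite converts them to 0 instead of concatenating

Fix: Replace + with || to concatenate text

Corrected query:
SELECT category || ': ' || name AS label FROM products

Result:
label              
-------------------
Office: Folder     
Sports: Dumbbell   
Electronics: Laptop
Sports: Rope       
Electronics: Router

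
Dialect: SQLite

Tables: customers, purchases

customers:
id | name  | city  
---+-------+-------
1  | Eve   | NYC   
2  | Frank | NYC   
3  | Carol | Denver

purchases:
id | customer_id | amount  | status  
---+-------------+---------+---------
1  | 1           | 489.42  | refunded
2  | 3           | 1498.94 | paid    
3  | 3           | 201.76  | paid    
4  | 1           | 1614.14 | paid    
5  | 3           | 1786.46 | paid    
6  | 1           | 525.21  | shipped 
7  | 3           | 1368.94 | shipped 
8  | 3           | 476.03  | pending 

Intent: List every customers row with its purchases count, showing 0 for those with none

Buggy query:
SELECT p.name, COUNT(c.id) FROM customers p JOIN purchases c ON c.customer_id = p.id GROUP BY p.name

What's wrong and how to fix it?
Bug: An inner join excludes parents with zero children

Fix: Switch to LEFT JOIN to retain unmatched parent rows

Corrected query:
SELECT p.name, COUNT(c.id) FROM customers p LEFT JOIN purchases c ON c.customer_id = p.id GROUP BY p.name

Result:
name  | COUNT(c.id)
------+------------
Carol | 5          
Eve   | 3          
Frank | 0          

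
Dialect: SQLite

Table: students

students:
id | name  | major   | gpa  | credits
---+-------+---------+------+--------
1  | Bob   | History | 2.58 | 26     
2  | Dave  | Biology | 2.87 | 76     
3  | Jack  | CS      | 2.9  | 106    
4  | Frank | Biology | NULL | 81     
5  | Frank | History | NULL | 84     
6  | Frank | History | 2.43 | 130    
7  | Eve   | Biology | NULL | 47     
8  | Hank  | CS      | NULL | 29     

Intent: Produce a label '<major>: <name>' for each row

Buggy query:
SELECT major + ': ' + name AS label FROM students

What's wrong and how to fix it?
Bug: SQLite uses || for string concatenation; + coerces text to numbers (yielding 0)

Fix: Replace + with || to concatenate text

Corrected query:
SELECT major || ': ' || name AS label FROM students

Result:
label         
--------------
History: Bob  
Biology: Dave 
CS: Jack      
Biology: Frank
History: Frank
History: Frank
Biology: Eve  
CS: Hank      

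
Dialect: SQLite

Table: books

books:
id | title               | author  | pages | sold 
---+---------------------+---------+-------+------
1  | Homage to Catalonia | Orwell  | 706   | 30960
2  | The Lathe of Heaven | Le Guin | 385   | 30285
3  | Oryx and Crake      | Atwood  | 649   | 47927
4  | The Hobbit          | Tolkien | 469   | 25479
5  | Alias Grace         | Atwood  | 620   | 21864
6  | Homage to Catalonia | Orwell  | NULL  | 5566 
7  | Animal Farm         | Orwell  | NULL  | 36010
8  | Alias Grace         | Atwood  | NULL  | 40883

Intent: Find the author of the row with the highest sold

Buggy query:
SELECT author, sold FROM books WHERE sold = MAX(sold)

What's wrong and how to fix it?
Bug: MAX(sold) is an aggregate and cannot be used directly in WHERE

Fix: Wrap MAX in a scalar subquery so WHERE compares against a single value

Corrected query:
SELECT author, sold FROM books WHERE sold = (SELECT MAX(sold) FROM books)

Result:
author | sold 
-------+------
Atwood | 47927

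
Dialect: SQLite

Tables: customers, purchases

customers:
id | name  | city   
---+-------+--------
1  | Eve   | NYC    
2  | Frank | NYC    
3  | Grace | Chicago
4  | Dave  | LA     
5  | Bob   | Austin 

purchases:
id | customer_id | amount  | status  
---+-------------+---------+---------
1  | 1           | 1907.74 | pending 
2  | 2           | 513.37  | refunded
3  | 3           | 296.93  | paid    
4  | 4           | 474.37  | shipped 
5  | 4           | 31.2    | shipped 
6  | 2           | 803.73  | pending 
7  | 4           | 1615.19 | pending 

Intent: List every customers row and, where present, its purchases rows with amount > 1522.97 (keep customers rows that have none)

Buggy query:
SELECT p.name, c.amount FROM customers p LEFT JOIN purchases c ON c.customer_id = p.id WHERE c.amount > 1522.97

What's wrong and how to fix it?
Bug: A WHERE condition on the right-hand table after LEFT JOIN drops unmatched parents

Fix: Move the right-table condition into the ON clause so unmatched parents are kept

Corrected query:
SELECT p.name, c.amount FROM customers p LEFT JOIN purchases c ON c.customer_id = p.id AND c.amount > 1522.97

Result:
name  | amount 
------+--------
Eve   | 1907.74
Frank | NULL   
Grace | NULL   
Dave  | 1615.19
Bob   | NULL   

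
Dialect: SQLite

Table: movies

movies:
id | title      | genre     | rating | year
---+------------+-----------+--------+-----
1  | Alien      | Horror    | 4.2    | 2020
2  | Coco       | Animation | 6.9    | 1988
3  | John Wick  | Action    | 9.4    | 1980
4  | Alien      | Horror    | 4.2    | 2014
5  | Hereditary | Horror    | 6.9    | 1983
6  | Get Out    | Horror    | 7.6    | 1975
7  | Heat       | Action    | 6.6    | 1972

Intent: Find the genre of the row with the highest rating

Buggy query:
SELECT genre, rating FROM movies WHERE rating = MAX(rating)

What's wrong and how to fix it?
Bug: WHERE is evaluated per row; an aggregate over the whole table isn't defined there

Fix: Wrap MAX in a scalar subquery so WHERE compares against a single value

Corrected query:
SELECT genre, rating FROM movies WHERE rating = (SELECT MAX(rating) FROM movies)

Result:
genre  | rating
-------+-------
Action | 9.4   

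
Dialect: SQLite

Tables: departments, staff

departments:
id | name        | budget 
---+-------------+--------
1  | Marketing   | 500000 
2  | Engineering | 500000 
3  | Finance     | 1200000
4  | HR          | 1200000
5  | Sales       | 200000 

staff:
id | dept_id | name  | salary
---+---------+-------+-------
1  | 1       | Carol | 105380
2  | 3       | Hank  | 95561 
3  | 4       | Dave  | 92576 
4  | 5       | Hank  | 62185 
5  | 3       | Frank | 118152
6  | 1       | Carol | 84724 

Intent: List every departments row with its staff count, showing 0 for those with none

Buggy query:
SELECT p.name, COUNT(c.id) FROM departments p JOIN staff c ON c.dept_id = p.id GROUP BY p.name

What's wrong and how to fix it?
Bug: An inner join excludes parents with zero children

Fix: Switch to LEFT JOIN to retain unmatched parent rows

Corrected query:
SELECT p.name, COUNT(c.id) FROM departments p LEFT JOIN staff c ON c.dept_id = p.id GROUP BY p.name

Result:
name        | COUNT(c.id)
------------+------------
Engineering | 0          
Finance     | 2          
HR          | 1          
Marketing   | 2          
Sales       | 1          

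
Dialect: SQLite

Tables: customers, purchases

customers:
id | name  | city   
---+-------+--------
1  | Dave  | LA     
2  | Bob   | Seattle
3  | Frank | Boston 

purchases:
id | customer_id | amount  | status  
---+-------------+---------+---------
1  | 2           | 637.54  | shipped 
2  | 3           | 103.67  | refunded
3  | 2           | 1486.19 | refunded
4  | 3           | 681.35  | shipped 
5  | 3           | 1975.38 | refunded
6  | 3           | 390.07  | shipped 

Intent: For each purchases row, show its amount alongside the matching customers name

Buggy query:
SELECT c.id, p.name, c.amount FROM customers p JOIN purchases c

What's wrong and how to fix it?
Bug: Missing join condition: each purchases row is matched to all customers rows instead of just its own

Fix: Specify the join condition linking the foreign key to the parent id

Corrected query:
SELECT c.id, p.name, c.amount FROM customers p JOIN purchases c ON c.customer_id = p.id

Result:
id | name  | amount 
---+-------+--------
1  | Bob   | 637.54 
2  | Frank | 103.67 
3  | Bob   | 1486.19
4  | Frank | 681.35 
5  | Frank | 1975.38
6  | Frank | 390.07 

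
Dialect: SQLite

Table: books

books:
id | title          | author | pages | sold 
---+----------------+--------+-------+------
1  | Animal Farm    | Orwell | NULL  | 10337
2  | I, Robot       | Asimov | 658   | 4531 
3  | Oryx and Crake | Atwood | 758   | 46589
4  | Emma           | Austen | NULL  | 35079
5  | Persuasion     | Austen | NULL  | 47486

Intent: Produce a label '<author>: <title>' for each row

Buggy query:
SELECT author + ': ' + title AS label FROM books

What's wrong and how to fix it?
Bug: SQLite uses || for string concatenation; + coerces text to numbers (yielding 0)

Fix: Use the || operator for string concatenation

Corrected query:
SELECT author || ': ' || title AS label FROM books

Result:
label                 
----------------------
Orwell: Animal Farm   
Asimov: I, Robot      
Atwood: Oryx and Crake
Austen: Emma          
Austen: Persuasion    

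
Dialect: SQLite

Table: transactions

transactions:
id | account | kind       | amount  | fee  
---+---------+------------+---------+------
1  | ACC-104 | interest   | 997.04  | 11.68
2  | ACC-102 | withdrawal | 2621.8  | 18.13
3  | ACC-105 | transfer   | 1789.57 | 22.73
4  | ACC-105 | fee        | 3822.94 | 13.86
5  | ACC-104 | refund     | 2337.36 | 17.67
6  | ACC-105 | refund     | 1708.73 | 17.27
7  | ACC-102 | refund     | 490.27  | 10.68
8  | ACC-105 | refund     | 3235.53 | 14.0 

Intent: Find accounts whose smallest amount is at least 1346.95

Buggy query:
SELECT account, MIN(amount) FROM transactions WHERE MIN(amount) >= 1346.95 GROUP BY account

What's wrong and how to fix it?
Bug: MIN() in WHERE is a misuse of aggregate

Fix: Replace WHERE with HAVING after the GROUP BY

Corrected query:
SELECT account, MIN(amount) FROM transactions GROUP BY account HAVING MIN(amount) >= 1346.95

Result:
account | MIN(amount)
--------+------------
ACC-105 | 1708.73    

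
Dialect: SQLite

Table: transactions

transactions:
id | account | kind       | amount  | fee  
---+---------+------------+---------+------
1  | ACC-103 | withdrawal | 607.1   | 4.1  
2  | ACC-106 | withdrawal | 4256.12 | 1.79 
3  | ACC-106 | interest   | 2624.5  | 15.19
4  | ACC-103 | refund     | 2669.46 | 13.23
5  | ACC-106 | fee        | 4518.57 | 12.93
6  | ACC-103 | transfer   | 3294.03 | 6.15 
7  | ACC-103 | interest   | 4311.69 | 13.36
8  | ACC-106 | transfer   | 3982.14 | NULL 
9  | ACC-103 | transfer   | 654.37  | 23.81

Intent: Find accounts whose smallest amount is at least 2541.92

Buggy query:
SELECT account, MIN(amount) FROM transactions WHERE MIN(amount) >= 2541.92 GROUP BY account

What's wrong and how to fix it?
Bug: MIN() in WHERE is a misuse of aggregate

Fix: Replace WHERE with HAVING after the GROUP BY

Corrected query:
SELECT account, MIN(amount) FROM transactions GROUP BY account HAVING MIN(amount) >= 2541.92

Result:
account | MIN(amount)
--------+------------
ACC-106 | 2624.5     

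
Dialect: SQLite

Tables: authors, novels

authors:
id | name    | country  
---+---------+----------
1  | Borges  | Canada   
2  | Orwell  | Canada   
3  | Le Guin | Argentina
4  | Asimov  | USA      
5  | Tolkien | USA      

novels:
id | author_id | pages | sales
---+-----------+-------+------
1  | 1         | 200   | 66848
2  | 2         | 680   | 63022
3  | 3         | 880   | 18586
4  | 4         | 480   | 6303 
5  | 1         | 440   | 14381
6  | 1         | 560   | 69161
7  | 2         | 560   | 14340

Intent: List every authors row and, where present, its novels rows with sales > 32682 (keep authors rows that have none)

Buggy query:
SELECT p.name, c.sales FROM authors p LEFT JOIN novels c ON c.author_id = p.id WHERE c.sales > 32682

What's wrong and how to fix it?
Bug: Filtering c.sales in WHERE discards the NULL rows produced by LEFT JOIN, turning it into an inner join

Fix: Put 'c.sales > 32682' in the JOIN's ON clause instead of WHERE

Corrected query:
SELECT p.name, c.sales FROM authors p LEFT JOIN novels c ON c.author_id = p.id AND c.sales > 32682

Result:
name    | sales
--------+------
Borges  | 66848
Borges  | 69161
Orwell  | 63022
Le Guin | NULL 
Asimov  | NULL 
Tolkien | NULL 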